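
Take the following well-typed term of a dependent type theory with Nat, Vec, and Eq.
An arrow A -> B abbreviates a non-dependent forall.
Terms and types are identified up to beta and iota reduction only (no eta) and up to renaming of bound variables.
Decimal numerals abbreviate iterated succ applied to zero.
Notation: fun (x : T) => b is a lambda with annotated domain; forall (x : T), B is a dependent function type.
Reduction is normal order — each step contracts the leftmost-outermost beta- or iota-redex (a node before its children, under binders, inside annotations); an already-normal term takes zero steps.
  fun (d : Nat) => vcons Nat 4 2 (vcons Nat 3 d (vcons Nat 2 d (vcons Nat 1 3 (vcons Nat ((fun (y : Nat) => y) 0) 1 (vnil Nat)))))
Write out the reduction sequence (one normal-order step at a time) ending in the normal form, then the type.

reduction (normal order):
  fun (d : Nat) => vcons Nat 4 2 (vcons Nat 3 d (vcons Nat 2 d (vcons Nat 1 3 (vcons Nat ((fun (y : Nat) => y) 0) 1 (vnil Nat)))))
  ~> fun (d : Nat) => vcons Nat 4 2 (vcons Nat 3 d (vcons Nat 2 d (vcons Nat 1 3 (vcons Nat 0 1 (vnil Nat)))))
the term's type:
  Nat -> Vec Nat 5


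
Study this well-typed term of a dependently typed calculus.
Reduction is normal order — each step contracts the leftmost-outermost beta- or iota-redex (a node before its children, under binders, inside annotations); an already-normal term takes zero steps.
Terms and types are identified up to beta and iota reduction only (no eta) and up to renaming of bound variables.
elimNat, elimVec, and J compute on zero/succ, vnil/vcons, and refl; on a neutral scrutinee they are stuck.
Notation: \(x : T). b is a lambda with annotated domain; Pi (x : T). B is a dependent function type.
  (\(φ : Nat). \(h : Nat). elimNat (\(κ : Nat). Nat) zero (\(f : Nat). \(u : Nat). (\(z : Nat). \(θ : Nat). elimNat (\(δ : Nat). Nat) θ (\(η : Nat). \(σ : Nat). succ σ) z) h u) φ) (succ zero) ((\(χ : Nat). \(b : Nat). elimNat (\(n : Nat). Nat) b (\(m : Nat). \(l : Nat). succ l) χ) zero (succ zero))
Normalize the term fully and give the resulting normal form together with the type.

normal form:
  succ zero
type:
  Nat
observation: the term reaches its normal form after 15 normal-order steps.


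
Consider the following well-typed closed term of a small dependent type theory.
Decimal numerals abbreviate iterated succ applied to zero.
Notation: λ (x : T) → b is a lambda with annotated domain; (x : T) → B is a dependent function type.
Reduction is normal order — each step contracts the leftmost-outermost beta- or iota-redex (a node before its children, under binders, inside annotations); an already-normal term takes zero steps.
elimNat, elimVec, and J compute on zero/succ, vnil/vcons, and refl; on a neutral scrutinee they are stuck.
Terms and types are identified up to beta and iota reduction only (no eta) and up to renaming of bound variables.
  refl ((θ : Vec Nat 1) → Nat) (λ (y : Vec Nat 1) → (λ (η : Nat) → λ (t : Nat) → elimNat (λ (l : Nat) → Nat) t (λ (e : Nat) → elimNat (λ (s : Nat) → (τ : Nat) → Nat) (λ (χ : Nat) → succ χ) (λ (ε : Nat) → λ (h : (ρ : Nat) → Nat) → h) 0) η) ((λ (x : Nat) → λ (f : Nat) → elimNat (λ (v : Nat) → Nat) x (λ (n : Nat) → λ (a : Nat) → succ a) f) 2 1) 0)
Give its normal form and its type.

normal form:
  refl ((θ : Vec Nat 1) → Nat) (λ (y : Vec Nat 1) → 3)
inferred type:
  Eq ((θ : Vec Nat 1) → Nat) (λ (y : Vec Nat 1) → 3) (λ (η : Vec Nat 1) → 3)


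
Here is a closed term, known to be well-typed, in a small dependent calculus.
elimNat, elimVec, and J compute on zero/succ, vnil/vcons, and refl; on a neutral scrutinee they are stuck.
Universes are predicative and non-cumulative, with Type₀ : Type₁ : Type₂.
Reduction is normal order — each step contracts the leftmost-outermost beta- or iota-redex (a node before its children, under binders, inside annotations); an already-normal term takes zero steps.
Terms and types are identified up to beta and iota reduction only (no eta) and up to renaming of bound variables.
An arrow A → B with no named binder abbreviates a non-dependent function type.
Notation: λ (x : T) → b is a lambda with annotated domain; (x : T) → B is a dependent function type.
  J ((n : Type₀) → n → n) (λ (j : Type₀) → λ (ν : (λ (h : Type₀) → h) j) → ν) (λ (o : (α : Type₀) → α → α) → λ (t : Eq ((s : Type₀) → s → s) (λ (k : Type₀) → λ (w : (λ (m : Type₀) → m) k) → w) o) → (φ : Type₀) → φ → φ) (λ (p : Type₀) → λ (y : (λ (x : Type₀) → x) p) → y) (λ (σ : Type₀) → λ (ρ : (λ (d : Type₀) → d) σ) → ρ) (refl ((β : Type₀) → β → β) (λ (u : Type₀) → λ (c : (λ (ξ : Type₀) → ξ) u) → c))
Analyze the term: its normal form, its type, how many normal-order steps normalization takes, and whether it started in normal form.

resulting normal form:
  λ (n : Type₀) → λ (j : n) → j
inferred type:
  (n : Type₀) → n → n
steps to reach normal form (normal order): 2
started in normal form: no
first contracted redex: a J iota-redex


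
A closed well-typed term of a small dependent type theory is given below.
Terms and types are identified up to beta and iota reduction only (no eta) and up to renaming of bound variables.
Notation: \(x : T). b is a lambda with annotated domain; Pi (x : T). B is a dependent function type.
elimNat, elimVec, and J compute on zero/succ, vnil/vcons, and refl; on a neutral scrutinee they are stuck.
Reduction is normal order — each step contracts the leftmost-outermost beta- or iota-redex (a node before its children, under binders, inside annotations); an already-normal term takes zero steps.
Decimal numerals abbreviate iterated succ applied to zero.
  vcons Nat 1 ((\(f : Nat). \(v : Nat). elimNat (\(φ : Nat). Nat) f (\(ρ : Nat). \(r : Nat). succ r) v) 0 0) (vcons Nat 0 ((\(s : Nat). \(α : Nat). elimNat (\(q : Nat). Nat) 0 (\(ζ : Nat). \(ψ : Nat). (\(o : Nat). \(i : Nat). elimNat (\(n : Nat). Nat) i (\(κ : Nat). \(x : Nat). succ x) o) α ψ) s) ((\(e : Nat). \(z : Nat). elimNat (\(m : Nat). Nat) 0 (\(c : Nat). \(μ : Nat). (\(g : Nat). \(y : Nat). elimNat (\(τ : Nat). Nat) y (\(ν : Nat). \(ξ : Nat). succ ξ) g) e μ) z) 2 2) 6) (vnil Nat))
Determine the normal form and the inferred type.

normal form:
  vcons Nat 1 0 (vcons Nat 0 24 (vnil Nat))
inferred type:
  Vec Nat 2
observation: the term reaches its normal form after 66 normal-order steps.


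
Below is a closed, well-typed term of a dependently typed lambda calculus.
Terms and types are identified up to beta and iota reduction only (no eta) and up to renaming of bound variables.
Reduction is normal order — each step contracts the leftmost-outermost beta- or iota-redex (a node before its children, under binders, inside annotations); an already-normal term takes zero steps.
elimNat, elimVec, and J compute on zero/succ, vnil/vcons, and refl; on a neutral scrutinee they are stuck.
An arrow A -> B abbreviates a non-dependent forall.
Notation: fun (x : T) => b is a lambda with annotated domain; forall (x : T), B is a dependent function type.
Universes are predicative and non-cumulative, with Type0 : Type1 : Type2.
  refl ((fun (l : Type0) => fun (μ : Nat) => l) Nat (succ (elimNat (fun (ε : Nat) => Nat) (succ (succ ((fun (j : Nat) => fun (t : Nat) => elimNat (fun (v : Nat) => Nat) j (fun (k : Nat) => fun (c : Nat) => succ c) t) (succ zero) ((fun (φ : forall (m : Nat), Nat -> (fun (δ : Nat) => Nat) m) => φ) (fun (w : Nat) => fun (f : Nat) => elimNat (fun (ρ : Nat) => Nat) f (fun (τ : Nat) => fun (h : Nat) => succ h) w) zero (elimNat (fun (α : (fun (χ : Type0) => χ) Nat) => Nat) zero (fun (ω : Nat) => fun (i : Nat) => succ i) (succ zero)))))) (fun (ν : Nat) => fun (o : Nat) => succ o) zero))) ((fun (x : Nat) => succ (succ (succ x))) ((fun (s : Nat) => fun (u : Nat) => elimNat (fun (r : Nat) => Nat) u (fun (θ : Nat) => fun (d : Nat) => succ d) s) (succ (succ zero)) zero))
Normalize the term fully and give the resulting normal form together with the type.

reduced normal form:
  refl Nat (succ (succ (succ (succ (succ zero)))))
inferred type:
  Eq Nat (succ (succ (succ (succ (succ zero))))) (succ (succ (succ (succ (succ zero)))))
observation: normalization takes exactly 12 steps under the normal-order strategy.


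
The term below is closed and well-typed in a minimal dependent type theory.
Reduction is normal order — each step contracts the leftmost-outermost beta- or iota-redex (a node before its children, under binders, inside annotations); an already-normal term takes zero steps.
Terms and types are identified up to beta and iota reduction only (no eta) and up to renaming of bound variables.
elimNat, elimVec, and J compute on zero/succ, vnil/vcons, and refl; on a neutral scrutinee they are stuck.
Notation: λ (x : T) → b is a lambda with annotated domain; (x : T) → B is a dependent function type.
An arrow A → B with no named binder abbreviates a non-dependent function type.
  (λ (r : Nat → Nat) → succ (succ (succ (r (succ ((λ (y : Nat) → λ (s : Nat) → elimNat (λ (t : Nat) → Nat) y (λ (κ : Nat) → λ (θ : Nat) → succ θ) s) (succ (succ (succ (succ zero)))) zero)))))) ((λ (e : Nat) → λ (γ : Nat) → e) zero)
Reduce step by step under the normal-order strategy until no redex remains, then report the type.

reduction (normal order):
  (λ (r : Nat → Nat) → succ (succ (succ (r (succ ((λ (y : Nat) → λ (s : Nat) → elimNat (λ (t : Nat) → Nat) y (λ (κ : Nat) → λ (θ : Nat) → succ θ) s) (succ (succ (succ (succ zero)))) zero)))))) ((λ (e : Nat) → λ (γ : Nat) → e) zero)
  ~> succ (succ (succ ((λ (r : Nat) → λ (y : Nat) → r) zero (succ ((λ (s : Nat) → λ (t : Nat) → elimNat (λ (κ : Nat) → Nat) s (λ (θ : Nat) → λ (e : Nat) → succ e) t) (succ (succ (succ (succ zero)))) zero)))))
  ~> succ (succ (succ ((λ (r : Nat) → zero) (succ ((λ (y : Nat) → λ (s : Nat) → elimNat (λ (t : Nat) → Nat) y (λ (κ : Nat) → λ (θ : Nat) → succ θ) s) (succ (succ (succ (succ zero)))) zero)))))
  ~> succ (succ (succ zero))
the term's type:
  Nat


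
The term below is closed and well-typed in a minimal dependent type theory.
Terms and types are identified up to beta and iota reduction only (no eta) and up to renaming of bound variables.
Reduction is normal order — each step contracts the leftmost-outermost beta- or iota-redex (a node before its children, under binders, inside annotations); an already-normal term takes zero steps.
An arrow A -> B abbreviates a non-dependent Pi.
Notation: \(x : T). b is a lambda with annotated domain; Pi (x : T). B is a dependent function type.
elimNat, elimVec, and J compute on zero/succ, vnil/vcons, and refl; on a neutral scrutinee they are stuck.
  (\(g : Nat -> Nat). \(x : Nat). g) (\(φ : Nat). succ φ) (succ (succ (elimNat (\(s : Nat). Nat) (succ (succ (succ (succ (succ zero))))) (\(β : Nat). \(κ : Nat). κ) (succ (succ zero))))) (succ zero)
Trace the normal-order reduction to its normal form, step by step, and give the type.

reduction (normal order):
  (\(g : Nat -> Nat). \(x : Nat). g) (\(φ : Nat). succ φ) (succ (succ (elimNat (\(s : Nat). Nat) (succ (succ (succ (succ (succ zero))))) (\(β : Nat). \(κ : Nat). κ) (succ (succ zero))))) (succ zero)
  ~> (\(g : Nat). \(x : Nat). succ x) (succ (succ (elimNat (\(φ : Nat). Nat) (succ (succ (succ (succ (succ zero))))) (\(s : Nat). \(β : Nat). β) (succ (succ zero))))) (succ zero)
  ~> (\(g : Nat). succ g) (succ zero)
  ~> succ (succ zero)
inferred type:
  Nat


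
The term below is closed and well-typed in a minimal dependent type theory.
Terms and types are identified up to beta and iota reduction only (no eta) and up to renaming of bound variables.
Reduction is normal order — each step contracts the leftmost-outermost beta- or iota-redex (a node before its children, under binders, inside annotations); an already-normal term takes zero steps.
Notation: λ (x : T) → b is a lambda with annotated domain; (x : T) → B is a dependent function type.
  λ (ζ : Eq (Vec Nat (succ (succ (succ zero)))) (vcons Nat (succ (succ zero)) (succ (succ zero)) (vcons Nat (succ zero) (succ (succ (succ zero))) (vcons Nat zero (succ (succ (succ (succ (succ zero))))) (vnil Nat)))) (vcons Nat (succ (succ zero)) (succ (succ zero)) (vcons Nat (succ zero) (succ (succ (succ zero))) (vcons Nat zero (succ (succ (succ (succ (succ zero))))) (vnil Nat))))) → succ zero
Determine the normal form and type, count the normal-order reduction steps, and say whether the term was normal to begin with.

resulting normal form:
  λ (ζ : Eq (Vec Nat (succ (succ (succ zero)))) (vcons Nat (succ (succ zero)) (succ (succ zero)) (vcons Nat (succ zero) (succ (succ (succ zero))) (vcons Nat zero (succ (succ (succ (succ (succ zero))))) (vnil Nat)))) (vcons Nat (succ (succ zero)) (succ (succ zero)) (vcons Nat (succ zero) (succ (succ (succ zero))) (vcons Nat zero (succ (succ (succ (succ (succ zero))))) (vnil Nat))))) → succ zero
type:
  (ζ : Eq (Vec Nat (succ (succ (succ zero)))) (vcons Nat (succ (succ zero)) (succ (succ zero)) (vcons Nat (succ zero) (succ (succ (succ zero))) (vcons Nat zero (succ (succ (succ (succ (succ zero))))) (vnil Nat)))) (vcons Nat (succ (succ zero)) (succ (succ zero)) (vcons Nat (succ zero) (succ (succ (succ zero))) (vcons Nat zero (succ (succ (succ (succ (succ zero))))) (vnil Nat))))) → Nat
normal-order step count: 0
already normal: yes


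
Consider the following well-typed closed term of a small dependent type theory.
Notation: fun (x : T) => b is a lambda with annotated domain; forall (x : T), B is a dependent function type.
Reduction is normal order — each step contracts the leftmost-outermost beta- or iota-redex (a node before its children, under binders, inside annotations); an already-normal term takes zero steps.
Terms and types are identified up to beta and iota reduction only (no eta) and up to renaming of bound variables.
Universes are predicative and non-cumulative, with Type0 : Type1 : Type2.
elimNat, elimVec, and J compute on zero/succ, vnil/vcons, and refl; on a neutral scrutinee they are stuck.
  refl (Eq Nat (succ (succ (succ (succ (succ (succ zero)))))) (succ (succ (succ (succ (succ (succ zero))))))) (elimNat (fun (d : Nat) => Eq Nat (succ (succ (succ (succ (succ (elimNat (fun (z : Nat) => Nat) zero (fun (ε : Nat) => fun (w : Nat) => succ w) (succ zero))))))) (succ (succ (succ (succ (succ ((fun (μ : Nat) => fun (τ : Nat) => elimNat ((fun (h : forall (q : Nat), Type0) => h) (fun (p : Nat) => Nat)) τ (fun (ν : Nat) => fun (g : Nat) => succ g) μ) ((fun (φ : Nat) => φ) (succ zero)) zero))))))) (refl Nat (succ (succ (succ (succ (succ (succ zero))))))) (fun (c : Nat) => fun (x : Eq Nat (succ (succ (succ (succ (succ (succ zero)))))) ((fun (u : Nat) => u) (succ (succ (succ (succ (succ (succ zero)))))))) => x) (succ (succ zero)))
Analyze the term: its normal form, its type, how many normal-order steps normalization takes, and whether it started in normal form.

resulting normal form:
  refl (Eq Nat (succ (succ (succ (succ (succ (succ zero)))))) (succ (succ (succ (succ (succ (succ zero))))))) (refl Nat (succ (succ (succ (succ (succ (succ zero)))))))
type:
  Eq (Eq Nat (succ (succ (succ (succ (succ (succ zero)))))) (succ (succ (succ (succ (succ (succ zero))))))) (refl Nat (succ (succ (succ (succ (succ (succ zero))))))) (refl Nat (succ (succ (succ (succ (succ (succ zero)))))))
reduction steps (normal order): 7
term was already normal: no
first redex: an elimNat iota-redex


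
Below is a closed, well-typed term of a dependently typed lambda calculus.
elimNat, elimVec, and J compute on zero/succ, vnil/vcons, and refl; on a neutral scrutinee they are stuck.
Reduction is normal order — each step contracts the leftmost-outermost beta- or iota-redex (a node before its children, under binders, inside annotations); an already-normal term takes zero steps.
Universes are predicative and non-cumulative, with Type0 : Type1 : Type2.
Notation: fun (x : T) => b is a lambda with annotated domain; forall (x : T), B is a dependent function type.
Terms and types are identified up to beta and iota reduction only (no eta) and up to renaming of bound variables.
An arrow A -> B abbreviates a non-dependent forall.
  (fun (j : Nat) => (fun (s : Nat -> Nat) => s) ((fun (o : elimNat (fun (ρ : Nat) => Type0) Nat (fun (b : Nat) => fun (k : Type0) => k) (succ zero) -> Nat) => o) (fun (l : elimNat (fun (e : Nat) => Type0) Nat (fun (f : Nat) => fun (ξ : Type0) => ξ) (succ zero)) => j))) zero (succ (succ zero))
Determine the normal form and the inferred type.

reduced normal form:
  zero
inferred type:
  Nat
observation: 4 normal-order steps normalize the term, beginning with a beta-redex.


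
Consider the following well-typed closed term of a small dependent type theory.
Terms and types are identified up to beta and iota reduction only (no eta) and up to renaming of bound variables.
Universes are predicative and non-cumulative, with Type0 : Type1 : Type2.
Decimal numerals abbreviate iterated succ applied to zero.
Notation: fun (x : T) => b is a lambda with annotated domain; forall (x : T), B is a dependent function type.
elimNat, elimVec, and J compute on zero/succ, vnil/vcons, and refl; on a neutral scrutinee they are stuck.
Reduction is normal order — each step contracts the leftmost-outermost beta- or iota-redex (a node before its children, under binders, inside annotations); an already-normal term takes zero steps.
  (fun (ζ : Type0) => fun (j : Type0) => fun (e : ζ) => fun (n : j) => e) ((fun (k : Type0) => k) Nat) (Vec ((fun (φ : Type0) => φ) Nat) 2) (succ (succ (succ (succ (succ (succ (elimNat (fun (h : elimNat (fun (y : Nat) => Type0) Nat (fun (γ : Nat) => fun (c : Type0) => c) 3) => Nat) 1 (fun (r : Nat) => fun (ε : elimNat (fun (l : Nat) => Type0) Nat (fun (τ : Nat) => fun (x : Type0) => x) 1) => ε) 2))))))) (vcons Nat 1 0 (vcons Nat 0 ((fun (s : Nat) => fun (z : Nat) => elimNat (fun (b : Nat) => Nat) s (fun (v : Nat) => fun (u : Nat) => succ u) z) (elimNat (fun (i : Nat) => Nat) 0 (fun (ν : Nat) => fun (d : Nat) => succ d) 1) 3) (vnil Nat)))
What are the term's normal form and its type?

reduced normal form:
  7
type:
  Nat


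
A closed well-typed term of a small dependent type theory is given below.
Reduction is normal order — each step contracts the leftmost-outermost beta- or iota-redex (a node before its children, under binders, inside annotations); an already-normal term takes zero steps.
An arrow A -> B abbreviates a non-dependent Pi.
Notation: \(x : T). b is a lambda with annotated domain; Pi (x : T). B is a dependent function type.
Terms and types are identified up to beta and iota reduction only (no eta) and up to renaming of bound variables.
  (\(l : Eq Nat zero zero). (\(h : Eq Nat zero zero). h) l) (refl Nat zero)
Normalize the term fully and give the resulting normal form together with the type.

reduced normal form:
  refl Nat zero
type:
  Eq Nat zero zero
observation: reduction starts at a beta-redex, and 2 normal-order steps reach the normal form.


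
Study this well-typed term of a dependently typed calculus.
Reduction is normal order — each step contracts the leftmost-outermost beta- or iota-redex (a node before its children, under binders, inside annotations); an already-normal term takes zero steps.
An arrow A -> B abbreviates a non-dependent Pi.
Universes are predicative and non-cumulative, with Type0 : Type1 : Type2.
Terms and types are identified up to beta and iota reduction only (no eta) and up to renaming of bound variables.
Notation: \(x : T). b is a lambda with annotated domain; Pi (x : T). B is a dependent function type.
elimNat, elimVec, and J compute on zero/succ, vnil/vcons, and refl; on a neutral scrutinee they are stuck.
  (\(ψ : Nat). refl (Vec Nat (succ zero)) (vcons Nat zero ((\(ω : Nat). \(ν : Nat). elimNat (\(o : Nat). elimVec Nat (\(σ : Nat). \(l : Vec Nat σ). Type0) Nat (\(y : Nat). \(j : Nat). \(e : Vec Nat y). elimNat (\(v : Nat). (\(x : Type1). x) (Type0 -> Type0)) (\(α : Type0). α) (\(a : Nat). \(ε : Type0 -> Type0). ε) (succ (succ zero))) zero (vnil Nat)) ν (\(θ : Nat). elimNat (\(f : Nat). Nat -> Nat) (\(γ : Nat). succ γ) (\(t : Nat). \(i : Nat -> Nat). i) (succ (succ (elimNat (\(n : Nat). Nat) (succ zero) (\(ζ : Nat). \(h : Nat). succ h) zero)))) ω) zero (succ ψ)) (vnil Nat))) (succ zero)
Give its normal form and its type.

normal form:
  refl (Vec Nat (succ zero)) (vcons Nat zero (succ (succ zero)) (vnil Nat))
type:
  Eq (Vec Nat (succ zero)) (vcons Nat zero (succ (succ zero)) (vnil Nat)) (vcons Nat zero (succ (succ zero)) (vnil Nat))


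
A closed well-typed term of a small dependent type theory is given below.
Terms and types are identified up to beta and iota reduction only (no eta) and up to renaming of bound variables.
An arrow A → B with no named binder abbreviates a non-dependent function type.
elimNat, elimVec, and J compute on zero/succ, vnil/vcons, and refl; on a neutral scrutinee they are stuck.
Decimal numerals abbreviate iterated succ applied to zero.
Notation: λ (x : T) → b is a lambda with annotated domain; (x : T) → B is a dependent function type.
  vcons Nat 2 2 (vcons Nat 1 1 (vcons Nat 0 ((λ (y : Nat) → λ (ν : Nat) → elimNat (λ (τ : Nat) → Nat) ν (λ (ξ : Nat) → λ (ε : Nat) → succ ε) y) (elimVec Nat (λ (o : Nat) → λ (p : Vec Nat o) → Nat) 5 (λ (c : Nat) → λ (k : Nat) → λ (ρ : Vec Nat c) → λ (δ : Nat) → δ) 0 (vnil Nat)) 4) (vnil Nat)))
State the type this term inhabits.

the term's type:
  Vec Nat 3


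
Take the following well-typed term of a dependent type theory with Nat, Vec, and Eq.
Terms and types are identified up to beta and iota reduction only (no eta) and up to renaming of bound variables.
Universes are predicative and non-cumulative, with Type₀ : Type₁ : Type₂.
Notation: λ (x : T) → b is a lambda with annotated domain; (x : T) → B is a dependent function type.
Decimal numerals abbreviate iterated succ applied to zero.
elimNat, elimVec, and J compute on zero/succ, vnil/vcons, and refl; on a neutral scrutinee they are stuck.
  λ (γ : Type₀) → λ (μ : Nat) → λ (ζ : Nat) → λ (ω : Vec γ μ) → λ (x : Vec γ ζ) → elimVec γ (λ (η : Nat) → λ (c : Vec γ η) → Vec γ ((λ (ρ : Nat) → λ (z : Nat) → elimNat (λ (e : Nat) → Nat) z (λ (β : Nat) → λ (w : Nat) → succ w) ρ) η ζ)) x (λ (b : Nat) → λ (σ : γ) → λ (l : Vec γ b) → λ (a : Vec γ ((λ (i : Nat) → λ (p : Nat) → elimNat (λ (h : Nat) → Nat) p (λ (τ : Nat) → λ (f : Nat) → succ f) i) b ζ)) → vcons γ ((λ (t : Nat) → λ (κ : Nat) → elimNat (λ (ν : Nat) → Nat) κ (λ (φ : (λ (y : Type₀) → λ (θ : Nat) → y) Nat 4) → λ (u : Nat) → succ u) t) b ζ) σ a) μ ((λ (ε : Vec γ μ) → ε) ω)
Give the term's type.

inferred type:
  (γ : Type₀) → (μ : Nat) → (ζ : Nat) → (ω : Vec γ μ) → (x : Vec γ ζ) → Vec γ (elimNat (λ (η : Nat) → Nat) ζ (λ (c : Nat) → λ (ρ : Nat) → succ ρ) μ)


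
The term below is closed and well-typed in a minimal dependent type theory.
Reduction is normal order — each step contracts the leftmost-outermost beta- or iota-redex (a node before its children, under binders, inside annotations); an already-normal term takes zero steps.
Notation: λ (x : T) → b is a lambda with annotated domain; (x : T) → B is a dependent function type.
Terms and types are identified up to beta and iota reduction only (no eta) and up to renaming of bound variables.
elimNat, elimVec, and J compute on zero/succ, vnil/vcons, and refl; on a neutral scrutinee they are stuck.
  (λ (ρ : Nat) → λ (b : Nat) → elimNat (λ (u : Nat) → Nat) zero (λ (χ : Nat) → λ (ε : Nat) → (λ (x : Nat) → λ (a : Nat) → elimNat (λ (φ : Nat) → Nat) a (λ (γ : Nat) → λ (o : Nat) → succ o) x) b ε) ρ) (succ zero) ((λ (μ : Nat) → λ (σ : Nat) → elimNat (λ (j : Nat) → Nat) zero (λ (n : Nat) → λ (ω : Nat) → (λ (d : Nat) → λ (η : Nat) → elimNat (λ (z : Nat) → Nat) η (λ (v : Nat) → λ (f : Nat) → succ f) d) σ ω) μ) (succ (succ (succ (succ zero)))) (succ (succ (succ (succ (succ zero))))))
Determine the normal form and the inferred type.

normal form:
  succ (succ (succ (succ (succ (succ (succ (succ (succ (succ (succ (succ (succ (succ (succ (succ (succ (succ (succ (succ zero)))))))))))))))))))
inferred type:
  Nat
observation: the leftmost-outermost redex is a beta-redex, and normalization takes 156 steps.


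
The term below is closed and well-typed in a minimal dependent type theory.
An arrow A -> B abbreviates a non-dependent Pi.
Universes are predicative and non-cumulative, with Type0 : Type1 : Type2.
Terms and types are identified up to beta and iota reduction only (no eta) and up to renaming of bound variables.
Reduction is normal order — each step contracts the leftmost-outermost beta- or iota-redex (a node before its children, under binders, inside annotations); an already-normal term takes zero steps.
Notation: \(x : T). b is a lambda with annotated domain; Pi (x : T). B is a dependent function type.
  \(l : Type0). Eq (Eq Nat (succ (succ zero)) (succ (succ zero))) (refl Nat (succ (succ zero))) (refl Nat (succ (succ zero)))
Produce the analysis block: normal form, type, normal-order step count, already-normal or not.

normal form:
  \(l : Type0). Eq (Eq Nat (succ (succ zero)) (succ (succ zero))) (refl Nat (succ (succ zero))) (refl Nat (succ (succ zero)))
type:
  Type0 -> Type0
normal-order step count: 0
started in normal form: yes


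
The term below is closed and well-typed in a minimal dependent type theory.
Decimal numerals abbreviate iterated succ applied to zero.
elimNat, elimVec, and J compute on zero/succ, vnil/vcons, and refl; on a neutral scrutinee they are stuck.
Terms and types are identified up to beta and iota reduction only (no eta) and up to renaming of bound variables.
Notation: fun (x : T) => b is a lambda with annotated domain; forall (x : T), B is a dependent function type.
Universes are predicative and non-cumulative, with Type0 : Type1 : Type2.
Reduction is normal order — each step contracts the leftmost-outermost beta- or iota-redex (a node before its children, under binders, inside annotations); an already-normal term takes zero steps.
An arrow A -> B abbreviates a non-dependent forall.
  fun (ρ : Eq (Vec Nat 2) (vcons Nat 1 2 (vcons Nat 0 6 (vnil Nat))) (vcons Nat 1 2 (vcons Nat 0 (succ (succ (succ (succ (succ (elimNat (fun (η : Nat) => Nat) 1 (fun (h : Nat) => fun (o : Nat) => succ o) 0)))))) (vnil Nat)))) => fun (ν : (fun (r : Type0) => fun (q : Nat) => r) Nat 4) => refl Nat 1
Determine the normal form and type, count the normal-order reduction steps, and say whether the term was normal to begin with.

reduced normal form:
  fun (ρ : Eq (Vec Nat 2) (vcons Nat 1 2 (vcons Nat 0 6 (vnil Nat))) (vcons Nat 1 2 (vcons Nat 0 6 (vnil Nat)))) => fun (η : Nat) => refl Nat 1
the term's type:
  Eq (Vec Nat 2) (vcons Nat 1 2 (vcons Nat 0 6 (vnil Nat))) (vcons Nat 1 2 (vcons Nat 0 6 (vnil Nat))) -> Nat -> Eq Nat 1 1
reduction steps (normal order): 3
term was already normal: no
first redex: an elimNat iota-redex


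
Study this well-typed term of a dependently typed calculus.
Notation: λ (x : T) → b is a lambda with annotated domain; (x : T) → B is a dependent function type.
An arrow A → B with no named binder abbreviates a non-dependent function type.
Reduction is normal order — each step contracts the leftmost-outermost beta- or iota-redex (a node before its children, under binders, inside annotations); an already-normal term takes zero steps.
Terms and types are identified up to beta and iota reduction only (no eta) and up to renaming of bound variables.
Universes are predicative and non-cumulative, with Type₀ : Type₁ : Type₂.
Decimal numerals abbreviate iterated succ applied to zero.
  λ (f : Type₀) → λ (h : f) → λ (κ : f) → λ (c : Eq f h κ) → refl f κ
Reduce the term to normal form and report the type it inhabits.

resulting normal form:
  λ (f : Type₀) → λ (h : f) → λ (κ : f) → λ (c : Eq f h κ) → refl f κ
type:
  (f : Type₀) → (h : f) → (κ : f) → Eq f h κ → Eq f κ κ
observation: the term is already in normal form.


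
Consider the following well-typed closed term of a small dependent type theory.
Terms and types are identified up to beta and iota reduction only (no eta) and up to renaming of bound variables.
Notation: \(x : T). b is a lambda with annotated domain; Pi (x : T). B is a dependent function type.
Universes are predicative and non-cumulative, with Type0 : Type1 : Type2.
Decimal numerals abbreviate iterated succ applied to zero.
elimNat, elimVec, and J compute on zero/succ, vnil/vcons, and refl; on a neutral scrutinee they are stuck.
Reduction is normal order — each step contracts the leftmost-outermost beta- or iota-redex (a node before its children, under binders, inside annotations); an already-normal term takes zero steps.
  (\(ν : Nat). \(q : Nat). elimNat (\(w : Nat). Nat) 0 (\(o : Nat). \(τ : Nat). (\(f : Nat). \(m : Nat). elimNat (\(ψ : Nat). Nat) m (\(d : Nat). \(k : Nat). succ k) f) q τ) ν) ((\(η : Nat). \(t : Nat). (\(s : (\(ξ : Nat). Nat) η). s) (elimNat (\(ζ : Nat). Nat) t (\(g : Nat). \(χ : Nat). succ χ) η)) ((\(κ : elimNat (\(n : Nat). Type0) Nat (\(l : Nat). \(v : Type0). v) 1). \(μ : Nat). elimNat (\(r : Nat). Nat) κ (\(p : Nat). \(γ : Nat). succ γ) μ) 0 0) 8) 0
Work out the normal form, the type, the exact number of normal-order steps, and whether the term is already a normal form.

normal form:
  0
the term's type:
  Nat
reduction steps (normal order): 37
term was already normal: no
first redex: a beta-redex


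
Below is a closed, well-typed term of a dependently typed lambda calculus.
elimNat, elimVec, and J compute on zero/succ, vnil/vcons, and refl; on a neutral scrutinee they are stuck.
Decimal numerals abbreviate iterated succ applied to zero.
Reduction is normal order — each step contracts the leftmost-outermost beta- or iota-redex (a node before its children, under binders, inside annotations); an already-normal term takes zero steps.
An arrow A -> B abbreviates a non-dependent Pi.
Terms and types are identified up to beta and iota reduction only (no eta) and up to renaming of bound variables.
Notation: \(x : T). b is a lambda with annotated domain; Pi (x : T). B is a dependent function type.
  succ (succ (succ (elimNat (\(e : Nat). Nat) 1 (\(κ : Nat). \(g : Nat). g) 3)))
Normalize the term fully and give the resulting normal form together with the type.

reduced normal form:
  4
type:
  Nat


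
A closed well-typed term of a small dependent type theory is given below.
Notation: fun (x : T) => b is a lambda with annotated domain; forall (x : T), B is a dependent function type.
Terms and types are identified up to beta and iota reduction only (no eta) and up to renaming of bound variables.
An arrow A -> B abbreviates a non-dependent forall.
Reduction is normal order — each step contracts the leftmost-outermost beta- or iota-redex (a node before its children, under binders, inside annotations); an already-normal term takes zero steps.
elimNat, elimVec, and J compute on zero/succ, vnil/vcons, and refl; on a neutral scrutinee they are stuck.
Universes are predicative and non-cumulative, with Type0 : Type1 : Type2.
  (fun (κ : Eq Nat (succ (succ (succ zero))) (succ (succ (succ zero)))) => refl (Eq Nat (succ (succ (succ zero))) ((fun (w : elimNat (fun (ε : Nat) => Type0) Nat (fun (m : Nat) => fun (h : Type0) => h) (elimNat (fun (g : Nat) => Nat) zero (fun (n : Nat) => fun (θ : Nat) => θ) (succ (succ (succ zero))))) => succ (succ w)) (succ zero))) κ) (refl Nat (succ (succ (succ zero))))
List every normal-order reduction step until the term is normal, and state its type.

normal-order reduction:
  (fun (κ : Eq Nat (succ (succ (succ zero))) (succ (succ (succ zero)))) => refl (Eq Nat (succ (succ (succ zero))) ((fun (w : elimNat (fun (ε : Nat) => Type0) Nat (fun (m : Nat) => fun (h : Type0) => h) (elimNat (fun (g : Nat) => Nat) zero (fun (n : Nat) => fun (θ : Nat) => θ) (succ (succ (succ zero))))) => succ (succ w)) (succ zero))) κ) (refl Nat (succ (succ (succ zero))))
  ~> refl (Eq Nat (succ (succ (succ zero))) ((fun (κ : elimNat (fun (w : Nat) => Type0) Nat (fun (ε : Nat) => fun (m : Type0) => m) (elimNat (fun (h : Nat) => Nat) zero (fun (g : Nat) => fun (n : Nat) => n) (succ (succ (succ zero))))) => succ (succ κ)) (succ zero))) (refl Nat (succ (succ (succ zero))))
  ~> refl (Eq Nat (succ (succ (succ zero))) (succ (succ (succ zero)))) (refl Nat (succ (succ (succ zero))))
type:
  Eq (Eq Nat (succ (succ (succ zero))) (succ (succ (succ zero)))) (refl Nat (succ (succ (succ zero)))) (refl Nat (succ (succ (succ zero))))


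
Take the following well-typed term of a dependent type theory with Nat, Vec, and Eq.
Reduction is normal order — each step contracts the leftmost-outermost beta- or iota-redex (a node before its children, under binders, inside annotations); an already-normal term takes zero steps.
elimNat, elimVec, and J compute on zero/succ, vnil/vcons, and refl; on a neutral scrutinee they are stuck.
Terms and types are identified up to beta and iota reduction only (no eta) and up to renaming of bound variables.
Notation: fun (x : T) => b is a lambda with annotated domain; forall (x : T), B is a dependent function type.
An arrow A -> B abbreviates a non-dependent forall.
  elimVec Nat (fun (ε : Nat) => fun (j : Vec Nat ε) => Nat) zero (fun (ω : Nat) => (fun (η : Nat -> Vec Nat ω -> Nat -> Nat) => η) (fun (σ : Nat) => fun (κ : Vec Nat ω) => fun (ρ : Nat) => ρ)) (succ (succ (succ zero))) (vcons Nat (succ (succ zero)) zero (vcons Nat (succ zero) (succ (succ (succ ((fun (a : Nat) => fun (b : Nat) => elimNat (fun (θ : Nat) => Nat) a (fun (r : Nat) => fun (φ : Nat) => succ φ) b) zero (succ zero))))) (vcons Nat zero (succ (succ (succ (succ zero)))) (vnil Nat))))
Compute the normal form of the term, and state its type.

reduced normal form:
  zero
inferred type:
  Nat
observation: the term reaches its normal form after 19 normal-order steps.


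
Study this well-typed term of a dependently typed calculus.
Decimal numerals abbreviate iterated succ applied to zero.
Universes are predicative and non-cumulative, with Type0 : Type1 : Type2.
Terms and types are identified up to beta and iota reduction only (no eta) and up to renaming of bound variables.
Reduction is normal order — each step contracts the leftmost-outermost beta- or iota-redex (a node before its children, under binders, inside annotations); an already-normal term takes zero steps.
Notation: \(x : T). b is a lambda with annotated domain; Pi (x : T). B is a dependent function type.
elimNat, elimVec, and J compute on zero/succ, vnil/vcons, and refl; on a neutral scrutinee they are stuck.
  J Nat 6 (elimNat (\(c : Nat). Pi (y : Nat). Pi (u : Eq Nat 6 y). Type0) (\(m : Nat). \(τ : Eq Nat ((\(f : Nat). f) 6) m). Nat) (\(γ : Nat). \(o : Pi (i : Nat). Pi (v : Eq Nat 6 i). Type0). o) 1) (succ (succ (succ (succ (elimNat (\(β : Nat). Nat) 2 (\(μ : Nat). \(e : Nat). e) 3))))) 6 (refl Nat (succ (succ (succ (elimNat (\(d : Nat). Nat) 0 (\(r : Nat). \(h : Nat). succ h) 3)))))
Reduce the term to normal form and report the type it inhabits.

normal form:
  6
the term's type:
  Nat
observation: reduction starts at a J iota-redex, and 11 normal-order steps reach the normal form.


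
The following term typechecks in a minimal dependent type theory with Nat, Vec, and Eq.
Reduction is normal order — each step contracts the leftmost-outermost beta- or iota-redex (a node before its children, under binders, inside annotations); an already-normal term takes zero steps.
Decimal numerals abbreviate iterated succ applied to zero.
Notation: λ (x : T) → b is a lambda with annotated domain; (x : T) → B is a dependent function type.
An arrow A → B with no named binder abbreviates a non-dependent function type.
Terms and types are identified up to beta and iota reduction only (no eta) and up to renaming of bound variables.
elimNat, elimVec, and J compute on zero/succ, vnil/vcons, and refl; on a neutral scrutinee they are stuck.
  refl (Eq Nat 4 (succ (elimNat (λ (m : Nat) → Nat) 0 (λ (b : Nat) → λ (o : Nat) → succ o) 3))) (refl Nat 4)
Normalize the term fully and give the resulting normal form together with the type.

resulting normal form:
  refl (Eq Nat 4 4) (refl Nat 4)
type:
  Eq (Eq Nat 4 4) (refl Nat 4) (refl Nat 4)


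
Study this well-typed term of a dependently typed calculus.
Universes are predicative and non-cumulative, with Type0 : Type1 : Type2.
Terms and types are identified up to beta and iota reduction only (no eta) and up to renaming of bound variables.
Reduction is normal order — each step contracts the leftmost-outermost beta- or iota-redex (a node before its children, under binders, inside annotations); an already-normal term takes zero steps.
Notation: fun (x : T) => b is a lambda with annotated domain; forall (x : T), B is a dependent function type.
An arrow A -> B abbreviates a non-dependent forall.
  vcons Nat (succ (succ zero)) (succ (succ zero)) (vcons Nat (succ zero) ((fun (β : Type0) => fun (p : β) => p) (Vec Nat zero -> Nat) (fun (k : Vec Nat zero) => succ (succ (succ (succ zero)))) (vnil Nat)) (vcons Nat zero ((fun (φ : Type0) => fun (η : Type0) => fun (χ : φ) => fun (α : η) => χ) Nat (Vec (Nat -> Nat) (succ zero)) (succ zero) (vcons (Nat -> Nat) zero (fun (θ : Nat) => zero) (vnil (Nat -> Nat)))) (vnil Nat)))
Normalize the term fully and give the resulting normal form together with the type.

resulting normal form:
  vcons Nat (succ (succ zero)) (succ (succ zero)) (vcons Nat (succ zero) (succ (succ (succ (succ zero)))) (vcons Nat zero (succ zero) (vnil Nat)))
type:
  Vec Nat (succ (succ (succ zero)))
observation: 7 normal-order steps normalize the term, beginning with a beta-redex.


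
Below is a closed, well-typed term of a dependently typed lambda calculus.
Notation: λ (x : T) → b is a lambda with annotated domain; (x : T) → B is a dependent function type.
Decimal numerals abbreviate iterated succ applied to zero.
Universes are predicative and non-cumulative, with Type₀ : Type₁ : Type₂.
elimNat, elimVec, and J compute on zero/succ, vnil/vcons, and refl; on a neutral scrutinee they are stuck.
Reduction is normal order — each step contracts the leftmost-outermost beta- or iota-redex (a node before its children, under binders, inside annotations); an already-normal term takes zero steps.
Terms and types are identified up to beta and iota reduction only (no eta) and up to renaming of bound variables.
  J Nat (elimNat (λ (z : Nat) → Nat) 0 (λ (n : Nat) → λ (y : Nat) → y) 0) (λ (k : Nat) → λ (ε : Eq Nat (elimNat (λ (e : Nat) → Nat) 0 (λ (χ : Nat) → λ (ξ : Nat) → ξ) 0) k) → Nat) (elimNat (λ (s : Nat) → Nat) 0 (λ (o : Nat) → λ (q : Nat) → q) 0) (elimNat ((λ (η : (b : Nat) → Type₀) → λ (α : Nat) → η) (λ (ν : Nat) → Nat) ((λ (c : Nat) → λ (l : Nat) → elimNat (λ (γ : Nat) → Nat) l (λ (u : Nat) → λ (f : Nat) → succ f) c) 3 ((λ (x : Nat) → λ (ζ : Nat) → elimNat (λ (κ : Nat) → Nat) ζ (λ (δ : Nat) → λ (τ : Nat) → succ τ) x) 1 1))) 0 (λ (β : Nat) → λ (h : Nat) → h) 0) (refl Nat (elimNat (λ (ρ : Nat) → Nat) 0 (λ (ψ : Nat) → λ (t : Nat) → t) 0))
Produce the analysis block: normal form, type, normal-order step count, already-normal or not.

resulting normal form:
  0
type:
  Nat
normal-order step count: 2
term was already normal: no
first contracted redex: a J iota-redex


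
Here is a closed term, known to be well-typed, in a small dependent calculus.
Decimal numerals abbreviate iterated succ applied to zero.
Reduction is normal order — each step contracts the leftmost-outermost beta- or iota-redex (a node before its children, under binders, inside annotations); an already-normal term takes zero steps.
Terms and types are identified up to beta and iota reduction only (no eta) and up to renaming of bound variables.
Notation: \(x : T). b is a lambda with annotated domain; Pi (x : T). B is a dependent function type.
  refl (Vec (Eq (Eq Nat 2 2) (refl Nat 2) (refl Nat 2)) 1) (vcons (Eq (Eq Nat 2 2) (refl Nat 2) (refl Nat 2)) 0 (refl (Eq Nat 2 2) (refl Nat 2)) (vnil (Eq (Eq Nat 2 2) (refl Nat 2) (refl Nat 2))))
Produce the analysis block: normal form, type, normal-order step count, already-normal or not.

resulting normal form:
  refl (Vec (Eq (Eq Nat 2 2) (refl Nat 2) (refl Nat 2)) 1) (vcons (Eq (Eq Nat 2 2) (refl Nat 2) (refl Nat 2)) 0 (refl (Eq Nat 2 2) (refl Nat 2)) (vnil (Eq (Eq Nat 2 2) (refl Nat 2) (refl Nat 2))))
inferred type:
  Eq (Vec (Eq (Eq Nat 2 2) (refl Nat 2) (refl Nat 2)) 1) (vcons (Eq (Eq Nat 2 2) (refl Nat 2) (refl Nat 2)) 0 (refl (Eq Nat 2 2) (refl Nat 2)) (vnil (Eq (Eq Nat 2 2) (refl Nat 2) (refl Nat 2)))) (vcons (Eq (Eq Nat 2 2) (refl Nat 2) (refl Nat 2)) 0 (refl (Eq Nat 2 2) (refl Nat 2)) (vnil (Eq (Eq Nat 2 2) (refl Nat 2) (refl Nat 2))))
reduction steps (normal order): 0
term was already normal: yes
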